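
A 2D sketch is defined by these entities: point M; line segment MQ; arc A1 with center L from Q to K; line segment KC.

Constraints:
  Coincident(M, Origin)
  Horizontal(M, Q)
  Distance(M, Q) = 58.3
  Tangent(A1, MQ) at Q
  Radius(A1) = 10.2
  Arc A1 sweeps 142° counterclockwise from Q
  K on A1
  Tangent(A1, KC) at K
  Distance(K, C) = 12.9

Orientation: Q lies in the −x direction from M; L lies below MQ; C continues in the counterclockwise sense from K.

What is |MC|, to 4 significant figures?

60.38

M is at the origin; M and Q share the same y with |MQ| = 58.3 and Q on the −x side, so Q = (-58.30, 0.000). The tangent condition forces LQ to be normal to MQ, so L = Q + (0, -10.2) = (-58.30, -10.20). On A1, Q sits at bearing 90° from L; a 142° counterclockwise sweep puts K at bearing 232°, so K = L + 10.2·(cos 232°, sin 232°) = (-64.58, -18.24). Tangency of A1 to KC means the radius LK is perpendicular to KC, so KC runs along (−sin 232°, cos 232°); with |KC| = 12.9, C = (-54.41, -26.18). Then |MC| = |C − M| = 60.38.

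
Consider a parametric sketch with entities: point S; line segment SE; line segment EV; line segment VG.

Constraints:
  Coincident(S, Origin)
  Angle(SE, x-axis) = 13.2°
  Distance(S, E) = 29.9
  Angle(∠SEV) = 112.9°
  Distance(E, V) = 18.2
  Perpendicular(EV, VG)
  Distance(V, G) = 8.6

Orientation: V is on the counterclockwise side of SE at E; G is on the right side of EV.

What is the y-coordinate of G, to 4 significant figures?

23.32

∠SEV = 112.9°, so EV runs at 13.2° + (180° − 112.9°) = 80.30° from the x-axis; with |EV| = 18.2, V = E + 18.2·(cos 80.30°, sin 80.30°) = (32.18, 24.77). EV is perpendicular to VG; with |VG| = 8.6 on the right of EV, G = V + 8.6·(0.9857, -0.1685) = (40.65, 23.32). So G.y = 23.32.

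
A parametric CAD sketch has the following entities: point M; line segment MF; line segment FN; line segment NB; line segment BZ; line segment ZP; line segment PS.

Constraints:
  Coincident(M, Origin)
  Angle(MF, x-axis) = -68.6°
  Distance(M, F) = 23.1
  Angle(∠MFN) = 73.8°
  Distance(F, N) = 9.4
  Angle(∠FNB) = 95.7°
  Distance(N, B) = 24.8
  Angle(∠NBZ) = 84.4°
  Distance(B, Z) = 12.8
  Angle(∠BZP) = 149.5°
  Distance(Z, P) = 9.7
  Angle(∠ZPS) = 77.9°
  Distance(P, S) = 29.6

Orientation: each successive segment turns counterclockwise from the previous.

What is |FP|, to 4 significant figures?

21.87

M is at the origin; MF runs at -68.6° with length 23.1, so F = (8.429, -21.51). ∠MFN = 73.8° gives FN at 37.60° from the x-axis; with |FN| = 9.4, N = (15.88, -15.77). ∠FNB = 95.7° gives NB at 121.9° from the x-axis; with |NB| = 24.8, B = (2.771, 5.282). ∠NBZ = 84.4° gives BZ at -142.5° from the x-axis; with |BZ| = 12.8, Z = (-7.384, -2.510). ∠BZP = 149.5° gives ZP at -112.0° from the x-axis; with |ZP| = 9.7, P = (-11.02, -11.50). Then |FP| = |P − F| = 21.87.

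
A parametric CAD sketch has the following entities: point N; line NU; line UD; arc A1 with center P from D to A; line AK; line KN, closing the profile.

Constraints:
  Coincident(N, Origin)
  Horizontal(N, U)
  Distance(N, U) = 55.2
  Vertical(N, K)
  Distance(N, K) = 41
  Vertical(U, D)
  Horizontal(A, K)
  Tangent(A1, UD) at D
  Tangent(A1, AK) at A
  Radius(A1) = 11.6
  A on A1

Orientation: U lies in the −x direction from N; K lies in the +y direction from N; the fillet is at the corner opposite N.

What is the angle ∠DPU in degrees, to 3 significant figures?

68.5°

The virtual corner opposite N is at (-55.2, 41.0). Since A1 is tangent to UD there, PD ⟂ UD and tangency of A1 to AK means the radius PA is perpendicular to AK, with radius 11.6, so the center P sits 11.6 in from both sides at P = (-43.6, 29.4). That places the tangent points at D = (-55.2, 29.4) on UD and A = (-43.6, 41.0) on AK. Then cos ∠DPU = PD·PU / (|PD||PU|), giving 68.5°.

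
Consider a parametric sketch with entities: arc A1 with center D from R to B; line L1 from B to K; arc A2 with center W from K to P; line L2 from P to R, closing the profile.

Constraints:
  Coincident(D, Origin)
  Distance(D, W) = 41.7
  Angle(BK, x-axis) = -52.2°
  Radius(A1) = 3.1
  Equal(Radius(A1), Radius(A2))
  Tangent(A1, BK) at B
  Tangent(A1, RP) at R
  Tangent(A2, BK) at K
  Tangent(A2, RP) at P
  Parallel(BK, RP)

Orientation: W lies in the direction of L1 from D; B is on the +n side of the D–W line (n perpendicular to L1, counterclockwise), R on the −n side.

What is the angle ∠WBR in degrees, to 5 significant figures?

85.748°

The slot axis is L1's direction at -52.2°, so u = (cos -52.2°, sin -52.2°) = (0.61291, -0.79016) and n = (−sin -52.2°, cos -52.2°) = (0.79016, 0.61291). D is at the origin and W lies 41.7 along u from D, so W = 41.7·u = (25.558, -32.949). Tangency of A1 to both parallel lines with radius 3.1 puts B and R at D ± 3.1·n: B = (2.4495, 1.9000), R = (-2.4495, -1.9000). Then cos ∠WBR = BW·BR / (|BW||BR|), giving 85.748°.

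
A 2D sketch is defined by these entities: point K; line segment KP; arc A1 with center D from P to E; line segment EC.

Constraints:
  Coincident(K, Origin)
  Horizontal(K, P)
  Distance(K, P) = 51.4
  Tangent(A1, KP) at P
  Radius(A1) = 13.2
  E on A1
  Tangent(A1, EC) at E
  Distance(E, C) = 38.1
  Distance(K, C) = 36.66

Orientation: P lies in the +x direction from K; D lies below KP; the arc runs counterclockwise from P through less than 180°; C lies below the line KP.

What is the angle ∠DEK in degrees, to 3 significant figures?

144°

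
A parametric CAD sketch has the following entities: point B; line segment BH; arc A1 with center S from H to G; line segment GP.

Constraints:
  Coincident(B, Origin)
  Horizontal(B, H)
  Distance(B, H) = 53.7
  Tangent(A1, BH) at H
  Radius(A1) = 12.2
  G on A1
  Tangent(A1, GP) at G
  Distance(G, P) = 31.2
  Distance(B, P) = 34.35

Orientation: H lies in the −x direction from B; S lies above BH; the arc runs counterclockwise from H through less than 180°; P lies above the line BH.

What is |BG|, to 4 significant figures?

45.24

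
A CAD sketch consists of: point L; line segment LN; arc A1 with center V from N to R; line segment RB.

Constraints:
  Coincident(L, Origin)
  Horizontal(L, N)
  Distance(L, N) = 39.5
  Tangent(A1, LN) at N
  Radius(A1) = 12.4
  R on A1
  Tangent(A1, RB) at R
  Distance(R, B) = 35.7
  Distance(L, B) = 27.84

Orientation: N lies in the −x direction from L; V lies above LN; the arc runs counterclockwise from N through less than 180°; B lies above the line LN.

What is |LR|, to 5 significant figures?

31.283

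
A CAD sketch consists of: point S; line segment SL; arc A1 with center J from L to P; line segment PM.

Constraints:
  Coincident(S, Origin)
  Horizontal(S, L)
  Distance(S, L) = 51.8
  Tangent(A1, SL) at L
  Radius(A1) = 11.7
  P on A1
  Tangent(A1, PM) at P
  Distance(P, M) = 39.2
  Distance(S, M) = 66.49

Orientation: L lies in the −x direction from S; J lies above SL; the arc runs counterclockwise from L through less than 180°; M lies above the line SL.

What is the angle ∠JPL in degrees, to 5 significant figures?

43.534°

S is at the origin; S and L share the same y with |SL| = 51.8 and L on the −x side, so L = (-51.800, 0.0000). Tangency of A1 to SL means the radius JL is perpendicular to SL, so J = L + (0, 11.7) = (-51.800, 11.700). Since JP ⟂ PM (tangency), |JM| = √(11.7² + 39.2²) = 40.909 regardless of where P sits on A1. So M lies on both circle(S, 66.49) and circle(J, 40.909); the above-SL intersection is M = (-42.120, 51.447). P is the foot of the tangent from M: P = (-40.115, 12.298).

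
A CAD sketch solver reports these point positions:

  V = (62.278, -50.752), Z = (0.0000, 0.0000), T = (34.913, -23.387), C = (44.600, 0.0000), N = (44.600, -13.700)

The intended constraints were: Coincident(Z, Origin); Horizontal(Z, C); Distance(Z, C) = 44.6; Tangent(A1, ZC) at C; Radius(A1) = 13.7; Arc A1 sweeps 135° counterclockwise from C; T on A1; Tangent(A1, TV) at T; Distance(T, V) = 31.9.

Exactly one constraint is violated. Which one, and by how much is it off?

Distance(T, V) = 31.9 — off by 6.80.

Z = (0.00, 0.00) ✓; Z.y = 0.00, C.y = 0.00 ✓; |ZC| = 44.60 ✓; ∠(NC, CZ) = 90.00° ✓; |NC| = 13.70 ✓; bearing(N→T) − bearing(N→C) = 135.0° ✓; |NT| = 13.70 ✓; ∠(NT, TV) = 90.00° ✓; |TV| = 38.70 ✗.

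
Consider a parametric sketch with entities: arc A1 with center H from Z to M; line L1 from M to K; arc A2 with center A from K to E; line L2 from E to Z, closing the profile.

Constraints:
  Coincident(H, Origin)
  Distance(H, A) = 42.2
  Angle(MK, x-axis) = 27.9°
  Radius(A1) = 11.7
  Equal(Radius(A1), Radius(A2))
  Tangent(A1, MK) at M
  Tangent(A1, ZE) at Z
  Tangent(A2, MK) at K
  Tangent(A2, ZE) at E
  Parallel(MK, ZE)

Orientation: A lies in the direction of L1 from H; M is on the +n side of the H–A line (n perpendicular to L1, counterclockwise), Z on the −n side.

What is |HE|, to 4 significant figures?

43.79

Tangency of A1 to both parallel lines with radius 11.7 puts M and Z at H ± 11.7·n: M = (-5.475, 10.34), Z = (5.475, -10.34). Equal radii place K and E the same way about A: K = A + 11.7·n = (31.82, 30.09), E = A − 11.7·n = (42.77, 9.407). Then |HE| = |E − H| = 43.79.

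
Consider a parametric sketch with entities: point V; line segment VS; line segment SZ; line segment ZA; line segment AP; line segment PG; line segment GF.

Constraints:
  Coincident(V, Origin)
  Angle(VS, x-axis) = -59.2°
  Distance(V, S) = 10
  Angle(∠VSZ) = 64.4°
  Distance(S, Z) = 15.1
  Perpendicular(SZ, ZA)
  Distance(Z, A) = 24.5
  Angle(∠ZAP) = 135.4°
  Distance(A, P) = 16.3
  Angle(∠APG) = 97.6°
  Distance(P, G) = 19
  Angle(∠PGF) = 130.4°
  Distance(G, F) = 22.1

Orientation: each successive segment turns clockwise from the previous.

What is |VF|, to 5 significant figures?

18.309

∠APG = 97.6° gives PG at -31.800° from the x-axis; with |PG| = 19.0, G = (14.356, 17.024). ∠PGF = 130.4° gives GF at -81.400° from the x-axis; with |GF| = 22.1, F = (17.661, -4.8271). Then |VF| = |F − V| = 18.309.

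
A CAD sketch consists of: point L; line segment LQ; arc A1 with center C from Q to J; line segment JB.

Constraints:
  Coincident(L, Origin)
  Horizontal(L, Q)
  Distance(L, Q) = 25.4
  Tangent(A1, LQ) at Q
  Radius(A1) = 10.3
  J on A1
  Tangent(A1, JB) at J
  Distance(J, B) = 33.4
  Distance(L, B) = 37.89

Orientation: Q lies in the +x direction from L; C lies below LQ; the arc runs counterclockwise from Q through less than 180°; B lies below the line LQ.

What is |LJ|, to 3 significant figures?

17.1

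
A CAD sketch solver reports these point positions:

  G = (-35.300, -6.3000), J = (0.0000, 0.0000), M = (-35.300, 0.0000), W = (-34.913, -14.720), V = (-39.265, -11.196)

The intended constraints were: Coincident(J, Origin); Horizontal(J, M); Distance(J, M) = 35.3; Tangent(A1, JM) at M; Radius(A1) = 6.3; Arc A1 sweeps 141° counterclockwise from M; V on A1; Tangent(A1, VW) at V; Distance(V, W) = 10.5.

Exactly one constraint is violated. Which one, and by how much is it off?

Distance(V, W) = 10.5 — off by 4.90.

J = (0.00, 0.00) ✓; J.y = 0.00, M.y = 0.00 ✓; |JM| = 35.30 ✓; ∠(GM, MJ) = 90.00° ✓; |GM| = 6.300 ✓; bearing(G→V) − bearing(G→M) = 141.0° ✓; |GV| = 6.300 ✓; ∠(GV, VW) = 90.00° ✓; |VW| = 5.600 ✗.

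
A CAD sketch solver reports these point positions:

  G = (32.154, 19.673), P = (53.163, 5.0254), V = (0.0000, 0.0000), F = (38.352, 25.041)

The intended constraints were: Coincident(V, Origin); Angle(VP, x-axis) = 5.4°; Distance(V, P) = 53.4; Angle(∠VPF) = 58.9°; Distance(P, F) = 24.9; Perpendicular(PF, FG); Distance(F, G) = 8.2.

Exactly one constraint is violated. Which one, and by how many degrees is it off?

Perpendicular(PF, FG) — off by 4.39°.

V = (0.00, 0.00) ✓; VP at 5.400° ✓; |VP| = 53.40 ✓; ∠VPF = 58.90° ✓; |PF| = 24.90 ✓; ∠(PF, FG) = 94.39° ✗; |FG| = 8.199 ✓.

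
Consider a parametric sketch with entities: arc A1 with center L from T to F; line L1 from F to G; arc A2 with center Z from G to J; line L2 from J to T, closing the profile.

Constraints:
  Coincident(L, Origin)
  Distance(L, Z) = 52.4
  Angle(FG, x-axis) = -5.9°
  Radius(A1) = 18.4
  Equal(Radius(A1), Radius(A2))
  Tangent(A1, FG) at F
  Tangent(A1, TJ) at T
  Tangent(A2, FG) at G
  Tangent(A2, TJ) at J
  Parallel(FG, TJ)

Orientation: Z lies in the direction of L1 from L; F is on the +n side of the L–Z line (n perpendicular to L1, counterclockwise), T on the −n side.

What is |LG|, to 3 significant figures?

55.5

Tangency of A1 to both parallel lines with radius 18.4 puts F and T at L ± 18.4·n: F = (1.89, 18.3), T = (-1.89, -18.3). Equal radii place G and J the same way about Z: G = Z + 18.4·n = (54.0, 12.9), J = Z − 18.4·n = (50.2, -23.7). Then |LG| = |G − L| = 55.5.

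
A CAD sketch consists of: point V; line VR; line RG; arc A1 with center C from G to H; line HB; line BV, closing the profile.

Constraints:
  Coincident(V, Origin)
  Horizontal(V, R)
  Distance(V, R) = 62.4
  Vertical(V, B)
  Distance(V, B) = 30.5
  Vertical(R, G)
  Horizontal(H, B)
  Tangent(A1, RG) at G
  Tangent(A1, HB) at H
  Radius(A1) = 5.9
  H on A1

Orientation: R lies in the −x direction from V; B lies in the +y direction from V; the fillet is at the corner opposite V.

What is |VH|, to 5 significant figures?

64.207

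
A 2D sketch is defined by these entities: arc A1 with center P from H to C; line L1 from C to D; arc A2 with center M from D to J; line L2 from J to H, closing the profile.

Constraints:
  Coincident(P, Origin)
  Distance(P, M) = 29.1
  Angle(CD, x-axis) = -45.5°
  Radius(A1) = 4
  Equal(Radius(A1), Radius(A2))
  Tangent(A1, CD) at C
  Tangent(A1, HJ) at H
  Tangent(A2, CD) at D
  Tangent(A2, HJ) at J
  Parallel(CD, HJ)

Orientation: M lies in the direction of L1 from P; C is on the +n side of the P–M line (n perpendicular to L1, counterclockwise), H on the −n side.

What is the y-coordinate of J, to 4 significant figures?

-23.56

Tangency of A1 to both parallel lines with radius 4.0 puts C and H at P ± 4.0·n: C = (2.853, 2.804), H = (-2.853, -2.804). Equal radii place D and J the same way about M: D = M + 4.0·n = (23.25, -17.95), J = M − 4.0·n = (17.54, -23.56). So J.y = -23.56.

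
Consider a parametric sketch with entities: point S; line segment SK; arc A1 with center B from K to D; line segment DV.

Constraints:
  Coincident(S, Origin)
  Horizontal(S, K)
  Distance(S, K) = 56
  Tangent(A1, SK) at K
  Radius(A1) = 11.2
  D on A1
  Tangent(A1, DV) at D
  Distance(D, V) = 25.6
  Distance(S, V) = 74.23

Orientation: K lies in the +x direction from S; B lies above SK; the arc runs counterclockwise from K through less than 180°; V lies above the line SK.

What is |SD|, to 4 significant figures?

68.29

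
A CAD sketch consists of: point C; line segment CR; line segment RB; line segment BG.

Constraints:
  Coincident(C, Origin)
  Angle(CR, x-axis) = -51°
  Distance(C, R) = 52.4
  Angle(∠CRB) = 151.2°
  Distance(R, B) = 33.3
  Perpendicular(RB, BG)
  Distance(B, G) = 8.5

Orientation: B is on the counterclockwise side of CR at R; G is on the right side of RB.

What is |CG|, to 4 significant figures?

86.11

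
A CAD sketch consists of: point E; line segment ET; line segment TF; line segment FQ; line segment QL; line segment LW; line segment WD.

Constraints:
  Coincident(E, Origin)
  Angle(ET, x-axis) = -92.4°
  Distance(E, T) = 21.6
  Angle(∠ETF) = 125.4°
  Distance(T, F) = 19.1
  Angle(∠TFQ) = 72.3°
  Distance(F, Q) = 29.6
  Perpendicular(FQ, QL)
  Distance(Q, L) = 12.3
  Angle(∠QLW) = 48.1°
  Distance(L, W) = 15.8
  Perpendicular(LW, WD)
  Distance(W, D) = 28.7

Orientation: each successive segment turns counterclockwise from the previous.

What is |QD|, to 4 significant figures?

20.97

∠QLW = 48.1° gives LW at -68.20° from the x-axis; with |LW| = 15.8, W = (18.68, -15.93). The perpendicularity gives WD at right angles to LW, so WD runs at 21.80°; with |WD| = 28.7, D = (45.32, -5.275). Then |QD| = |D − Q| = 20.97.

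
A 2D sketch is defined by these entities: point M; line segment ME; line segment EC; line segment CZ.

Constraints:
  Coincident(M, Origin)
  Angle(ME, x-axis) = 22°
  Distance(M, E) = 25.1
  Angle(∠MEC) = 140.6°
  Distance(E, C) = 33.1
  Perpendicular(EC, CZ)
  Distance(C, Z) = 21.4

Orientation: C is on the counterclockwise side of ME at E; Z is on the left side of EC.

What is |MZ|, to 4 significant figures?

52.78

M is at the origin; ME runs at 22.0° with length 25.1, so E = 25.1·(cos 22.0°, sin 22.0°) = (23.27, 9.403). ∠MEC = 140.6°, so EC runs at 22.0° + (180° − 140.6°) = 61.40° from the x-axis; with |EC| = 33.1, C = E + 33.1·(cos 61.40°, sin 61.40°) = (39.12, 38.46). The perpendicularity gives CZ at right angles to EC; with |CZ| = 21.4 on the left of EC, Z = C + 21.4·(-0.8780, 0.4787) = (20.33, 48.71). Then |MZ| = |Z − M| = 52.78.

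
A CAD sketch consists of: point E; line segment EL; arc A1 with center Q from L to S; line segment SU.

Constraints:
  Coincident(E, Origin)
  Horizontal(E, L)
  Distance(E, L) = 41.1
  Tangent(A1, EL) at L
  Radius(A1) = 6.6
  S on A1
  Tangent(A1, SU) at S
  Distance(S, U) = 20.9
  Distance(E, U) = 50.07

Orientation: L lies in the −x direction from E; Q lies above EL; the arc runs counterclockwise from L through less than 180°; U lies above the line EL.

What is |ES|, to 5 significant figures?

35.859

E is at the origin; E and L share the same y with |EL| = 41.1 and L on the −x side, so L = (-41.100, 0.0000). The tangent condition forces QL to be normal to EL, so Q = L + (0, 6.6) = (-41.100, 6.6000). Since QS ⟂ SU (tangency), |QU| = √(6.6² + 20.9²) = 21.917 regardless of where S sits on A1. So U lies on both circle(E, 50.07) and circle(Q, 21.917); the above-EL intersection is U = (-41.155, 28.517). S is the foot of the tangent from U: S = (-34.811, 8.6034).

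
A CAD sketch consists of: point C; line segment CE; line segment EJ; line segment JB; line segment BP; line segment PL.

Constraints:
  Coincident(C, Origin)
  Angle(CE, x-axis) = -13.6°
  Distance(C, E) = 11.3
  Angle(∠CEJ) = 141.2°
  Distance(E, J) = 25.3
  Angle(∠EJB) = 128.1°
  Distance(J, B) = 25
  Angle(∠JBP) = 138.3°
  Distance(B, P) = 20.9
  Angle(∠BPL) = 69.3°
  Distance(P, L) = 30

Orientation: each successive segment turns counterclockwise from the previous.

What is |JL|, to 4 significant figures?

31.14

C is at the origin; CE runs at -13.6° with length 11.3, so E = (10.98, -2.657). ∠CEJ = 141.2° gives EJ at 25.20° from the x-axis; with |EJ| = 25.3, J = (33.88, 8.115). ∠EJB = 128.1° gives JB at 77.10° from the x-axis; with |JB| = 25.0, B = (39.46, 32.48). ∠JBP = 138.3° gives BP at 118.8° from the x-axis; with |BP| = 20.9, P = (29.39, 50.80). ∠BPL = 69.3° gives PL at -130.5° from the x-axis; with |PL| = 30.0, L = (9.904, 27.99). Then |JL| = |L − J| = 31.14.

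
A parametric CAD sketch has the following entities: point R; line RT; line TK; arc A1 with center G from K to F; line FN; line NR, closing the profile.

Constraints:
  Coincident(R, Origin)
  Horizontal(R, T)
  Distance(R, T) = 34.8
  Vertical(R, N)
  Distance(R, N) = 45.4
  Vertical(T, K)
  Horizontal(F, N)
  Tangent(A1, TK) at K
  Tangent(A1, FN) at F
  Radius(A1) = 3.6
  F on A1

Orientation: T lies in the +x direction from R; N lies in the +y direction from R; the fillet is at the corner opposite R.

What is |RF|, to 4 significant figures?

55.09

The virtual corner opposite R is at (34.80, 45.40). A1 meets TK tangentially, so GK is at right angles to TK and A1 meets FN tangentially, so GF is at right angles to FN, with radius 3.6, so the center G sits 3.6 in from both sides at G = (31.20, 41.80). That places the tangent points at K = (34.80, 41.80) on TK and F = (31.20, 45.40) on FN. Then |RF| = |F − R| = 55.09.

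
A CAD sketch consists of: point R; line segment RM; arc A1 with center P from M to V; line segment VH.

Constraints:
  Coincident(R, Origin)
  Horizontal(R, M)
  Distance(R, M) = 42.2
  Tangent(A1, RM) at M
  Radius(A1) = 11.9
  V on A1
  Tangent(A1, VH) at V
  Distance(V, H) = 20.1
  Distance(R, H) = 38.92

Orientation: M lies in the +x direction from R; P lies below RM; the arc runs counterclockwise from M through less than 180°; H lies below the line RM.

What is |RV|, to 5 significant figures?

31.967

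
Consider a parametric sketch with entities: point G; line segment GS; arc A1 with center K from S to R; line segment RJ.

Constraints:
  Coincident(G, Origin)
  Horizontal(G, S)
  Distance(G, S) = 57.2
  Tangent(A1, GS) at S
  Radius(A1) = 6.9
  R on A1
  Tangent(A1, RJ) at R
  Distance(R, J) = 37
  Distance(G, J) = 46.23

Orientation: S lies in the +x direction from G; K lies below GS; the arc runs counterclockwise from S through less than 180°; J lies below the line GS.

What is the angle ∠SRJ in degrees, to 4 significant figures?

151.6°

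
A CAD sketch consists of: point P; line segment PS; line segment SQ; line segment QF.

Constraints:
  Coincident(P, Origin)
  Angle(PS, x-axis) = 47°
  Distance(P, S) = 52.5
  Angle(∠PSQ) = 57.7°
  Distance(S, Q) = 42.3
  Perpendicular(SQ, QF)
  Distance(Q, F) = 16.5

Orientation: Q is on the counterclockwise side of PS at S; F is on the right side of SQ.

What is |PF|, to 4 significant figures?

62.52

P is at the origin; PS runs at 47.0° with length 52.5, so S = 52.5·(cos 47.0°, sin 47.0°) = (35.80, 38.40). ∠PSQ = 57.7°, so SQ runs at 47.0° + (180° − 57.7°) = 169.3° from the x-axis; with |SQ| = 42.3, Q = S + 42.3·(cos 169.3°, sin 169.3°) = (-5.760, 46.25). SQ is perpendicular to QF; with |QF| = 16.5 on the right of SQ, F = Q + 16.5·(0.1857, 0.9826) = (-2.696, 62.46). Then |PF| = |F − P| = 62.52.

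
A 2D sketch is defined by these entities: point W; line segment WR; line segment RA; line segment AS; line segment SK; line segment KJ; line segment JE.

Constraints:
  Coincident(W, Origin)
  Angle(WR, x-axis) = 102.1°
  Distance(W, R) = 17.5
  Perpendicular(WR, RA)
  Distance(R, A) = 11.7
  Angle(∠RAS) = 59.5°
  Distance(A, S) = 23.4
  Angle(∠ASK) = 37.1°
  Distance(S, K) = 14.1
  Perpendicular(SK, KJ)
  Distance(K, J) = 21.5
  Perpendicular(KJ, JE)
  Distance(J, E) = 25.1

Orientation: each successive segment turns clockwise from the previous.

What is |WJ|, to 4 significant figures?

23.95

W is at the origin; WR runs at 102.1° with length 17.5, so R = (-3.668, 17.11). WR is perpendicular to RA, so RA runs at 12.10°; with |RA| = 11.7, A = (7.772, 19.56). ∠RAS = 59.5° gives AS at -108.4° from the x-axis; with |AS| = 23.4, S = (0.3856, -2.640). ∠ASK = 37.1° gives SK at 108.7° from the x-axis; with |SK| = 14.1, K = (-4.135, 10.72). SK is perpendicular to KJ, so KJ runs at 18.70°; with |KJ| = 21.5, J = (16.23, 17.61). Then |WJ| = |J − W| = 23.95.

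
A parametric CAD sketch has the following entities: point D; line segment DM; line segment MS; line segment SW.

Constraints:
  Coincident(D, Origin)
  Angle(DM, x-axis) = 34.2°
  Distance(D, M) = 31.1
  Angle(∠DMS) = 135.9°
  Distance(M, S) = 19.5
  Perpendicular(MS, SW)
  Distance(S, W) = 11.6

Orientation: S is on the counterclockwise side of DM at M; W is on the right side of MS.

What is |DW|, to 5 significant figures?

53.434

∠DMS = 135.9°, so MS runs at 34.2° + (180° − 135.9°) = 78.300° from the x-axis; with |MS| = 19.5, S = M + 19.5·(cos 78.300°, sin 78.300°) = (29.677, 36.576). MS is perpendicular to SW; with |SW| = 11.6 on the right of MS, W = S + 11.6·(0.97922, -0.20279) = (41.036, 34.223). Then |DW| = |W − D| = 53.434.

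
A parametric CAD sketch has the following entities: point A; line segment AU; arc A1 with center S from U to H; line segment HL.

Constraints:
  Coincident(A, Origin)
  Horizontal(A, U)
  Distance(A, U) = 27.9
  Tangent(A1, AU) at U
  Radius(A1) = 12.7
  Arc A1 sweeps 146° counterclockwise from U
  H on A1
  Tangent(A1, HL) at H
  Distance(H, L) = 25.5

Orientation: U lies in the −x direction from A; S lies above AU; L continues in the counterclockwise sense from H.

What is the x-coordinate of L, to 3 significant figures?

-41.9

On A1, U sits at bearing -90° from S; a 146° counterclockwise sweep puts H at bearing 56°, so H = S + 12.7·(cos 56°, sin 56°) = (-20.8, 23.2). Since A1 is tangent to HL there, SH ⟂ HL, so HL runs along (−sin 56°, cos 56°); with |HL| = 25.5, L = (-41.9, 37.5). So L.x = -41.9.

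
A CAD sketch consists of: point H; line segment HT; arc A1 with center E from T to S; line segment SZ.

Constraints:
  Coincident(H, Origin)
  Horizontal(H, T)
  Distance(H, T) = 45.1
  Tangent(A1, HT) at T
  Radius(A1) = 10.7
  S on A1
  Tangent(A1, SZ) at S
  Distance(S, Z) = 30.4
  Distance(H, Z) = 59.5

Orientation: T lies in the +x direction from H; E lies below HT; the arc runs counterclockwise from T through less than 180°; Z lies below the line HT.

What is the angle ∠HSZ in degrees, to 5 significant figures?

123.50°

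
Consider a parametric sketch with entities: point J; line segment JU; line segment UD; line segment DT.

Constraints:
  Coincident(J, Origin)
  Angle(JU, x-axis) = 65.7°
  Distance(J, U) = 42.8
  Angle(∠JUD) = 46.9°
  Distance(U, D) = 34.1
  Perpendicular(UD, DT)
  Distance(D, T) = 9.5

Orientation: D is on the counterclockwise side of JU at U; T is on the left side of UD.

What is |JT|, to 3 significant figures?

22.3

∠JUD = 46.9°, so UD runs at 65.7° + (180° − 46.9°) = 199° from the x-axis; with |UD| = 34.1, D = U + 34.1·(cos 199°, sin 199°) = (-14.7, 28.0). UD is perpendicular to DT; with |DT| = 9.5 on the left of UD, T = D + 9.5·(0.322, -0.947) = (-11.6, 19.0). Then |JT| = |T − J| = 22.3.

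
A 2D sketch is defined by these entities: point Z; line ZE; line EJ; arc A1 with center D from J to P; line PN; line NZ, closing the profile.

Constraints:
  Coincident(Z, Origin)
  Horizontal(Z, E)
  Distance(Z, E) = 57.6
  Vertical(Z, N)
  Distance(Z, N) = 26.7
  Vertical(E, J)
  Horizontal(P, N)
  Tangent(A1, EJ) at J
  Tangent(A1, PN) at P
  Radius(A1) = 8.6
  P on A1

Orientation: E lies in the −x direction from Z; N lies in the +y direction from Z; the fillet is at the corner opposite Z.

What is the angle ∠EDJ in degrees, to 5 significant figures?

64.586°

Z is at the origin; ZE is horizontal with |ZE| = 57.6 and E on the −x side, so E = (-57.600, 0.0000). ZN is vertical with |ZN| = 26.7 and N on the +y side, so N = (0.0000, 26.700). The virtual corner opposite Z is at (-57.600, 26.700). A1 meets EJ tangentially, so DJ is at right angles to EJ and tangency of A1 to PN means the radius DP is perpendicular to PN, with radius 8.6, so the center D sits 8.6 in from both sides at D = (-49.000, 18.100). That places the tangent points at J = (-57.600, 18.100) on EJ and P = (-49.000, 26.700) on PN. Then cos ∠EDJ = DE·DJ / (|DE||DJ|), giving 64.586°.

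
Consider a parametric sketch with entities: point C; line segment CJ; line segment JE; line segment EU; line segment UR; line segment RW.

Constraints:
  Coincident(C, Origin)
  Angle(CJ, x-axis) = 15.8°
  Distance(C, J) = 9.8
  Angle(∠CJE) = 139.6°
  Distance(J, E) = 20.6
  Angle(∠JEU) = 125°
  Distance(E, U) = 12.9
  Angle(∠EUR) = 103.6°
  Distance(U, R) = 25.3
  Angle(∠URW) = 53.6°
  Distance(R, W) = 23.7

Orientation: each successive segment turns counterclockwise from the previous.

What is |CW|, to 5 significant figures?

13.723

C is at the origin; CJ runs at 15.8° with length 9.8, so J = (9.4297, 2.6683). ∠CJE = 139.6° gives JE at 56.200° from the x-axis; with |JE| = 20.6, E = (20.889, 19.787). ∠JEU = 125.0° gives EU at 111.20° from the x-axis; with |EU| = 12.9, U = (16.224, 31.814). ∠EUR = 103.6° gives UR at -172.40° from the x-axis; with |UR| = 25.3, R = (-8.8533, 28.468). ∠URW = 53.6° gives RW at -46.000° from the x-axis; with |RW| = 23.7, W = (7.6101, 11.419). Then |CW| = |W − C| = 13.723.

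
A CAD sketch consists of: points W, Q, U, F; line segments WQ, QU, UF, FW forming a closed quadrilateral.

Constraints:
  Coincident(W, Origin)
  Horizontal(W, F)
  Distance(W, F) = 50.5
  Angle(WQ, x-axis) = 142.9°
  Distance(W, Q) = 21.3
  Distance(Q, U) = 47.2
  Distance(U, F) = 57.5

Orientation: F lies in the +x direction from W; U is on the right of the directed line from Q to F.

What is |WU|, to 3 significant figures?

30.5

Checks: |QU| = 47.20 ✓; |UF| = 57.50 ✓.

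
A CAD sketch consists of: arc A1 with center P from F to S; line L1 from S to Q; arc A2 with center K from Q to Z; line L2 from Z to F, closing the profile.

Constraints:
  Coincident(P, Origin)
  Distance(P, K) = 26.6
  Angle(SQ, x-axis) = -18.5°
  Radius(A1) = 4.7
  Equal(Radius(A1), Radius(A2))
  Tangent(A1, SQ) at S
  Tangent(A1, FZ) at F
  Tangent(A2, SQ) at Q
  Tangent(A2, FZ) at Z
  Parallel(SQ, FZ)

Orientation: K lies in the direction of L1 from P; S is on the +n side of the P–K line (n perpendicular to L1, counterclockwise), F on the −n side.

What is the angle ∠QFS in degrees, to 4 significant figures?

70.54°

Tangency of A1 to both parallel lines with radius 4.7 puts S and F at P ± 4.7·n: S = (1.491, 4.457), F = (-1.491, -4.457). Equal radii place Q and Z the same way about K: Q = K + 4.7·n = (26.72, -3.983), Z = K − 4.7·n = (23.73, -12.90). Then cos ∠QFS = FQ·FS / (|FQ||FS|), giving 70.54°.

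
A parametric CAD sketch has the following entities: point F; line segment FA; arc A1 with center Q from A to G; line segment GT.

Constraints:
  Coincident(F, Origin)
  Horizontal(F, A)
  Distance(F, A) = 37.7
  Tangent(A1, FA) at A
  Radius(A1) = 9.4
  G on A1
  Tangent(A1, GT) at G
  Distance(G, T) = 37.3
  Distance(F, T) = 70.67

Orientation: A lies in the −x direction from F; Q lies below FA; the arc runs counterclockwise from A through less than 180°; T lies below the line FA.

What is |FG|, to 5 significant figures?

47.361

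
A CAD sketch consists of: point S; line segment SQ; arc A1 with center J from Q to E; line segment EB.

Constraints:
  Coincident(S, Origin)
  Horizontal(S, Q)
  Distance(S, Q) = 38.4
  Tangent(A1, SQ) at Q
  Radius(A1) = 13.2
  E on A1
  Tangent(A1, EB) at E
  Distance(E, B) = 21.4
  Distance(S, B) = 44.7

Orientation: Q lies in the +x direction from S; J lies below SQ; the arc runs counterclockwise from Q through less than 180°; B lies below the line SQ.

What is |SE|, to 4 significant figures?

29.01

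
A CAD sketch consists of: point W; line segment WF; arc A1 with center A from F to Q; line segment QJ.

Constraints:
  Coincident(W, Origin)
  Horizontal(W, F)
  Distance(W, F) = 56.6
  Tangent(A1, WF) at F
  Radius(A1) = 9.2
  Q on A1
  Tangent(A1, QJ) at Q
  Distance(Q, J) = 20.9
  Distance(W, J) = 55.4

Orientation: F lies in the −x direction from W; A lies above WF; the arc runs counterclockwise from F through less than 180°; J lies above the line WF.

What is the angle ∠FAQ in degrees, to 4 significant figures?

88.10°

W is at the origin; W and F share the same y with |WF| = 56.6 and F on the −x side, so F = (-56.60, 0.000). A1 meets WF tangentially, so AF is at right angles to WF, so A = F + (0, 9.2) = (-56.60, 9.200). Since AQ ⟂ QJ (tangency), |AJ| = √(9.2² + 20.9²) = 22.84 regardless of where Q sits on A1. So J lies on both circle(W, 55.4) and circle(A, 22.84); the above-WF intersection is J = (-46.71, 29.78). Q is the foot of the tangent from J: Q = (-47.41, 8.895).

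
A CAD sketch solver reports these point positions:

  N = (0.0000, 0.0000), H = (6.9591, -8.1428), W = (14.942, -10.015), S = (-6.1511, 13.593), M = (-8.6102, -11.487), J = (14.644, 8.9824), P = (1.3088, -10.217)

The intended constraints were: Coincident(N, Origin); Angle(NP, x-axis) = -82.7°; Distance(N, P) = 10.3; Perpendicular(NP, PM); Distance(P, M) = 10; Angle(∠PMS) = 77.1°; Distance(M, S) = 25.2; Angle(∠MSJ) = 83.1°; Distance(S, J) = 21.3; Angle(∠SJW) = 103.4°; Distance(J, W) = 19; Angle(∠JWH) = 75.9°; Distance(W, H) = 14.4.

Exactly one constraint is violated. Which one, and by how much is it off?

Distance(W, H) = 14.4 — off by 6.20.

N = (0.00, 0.00) ✓; NP at -82.70° ✓; |NP| = 10.30 ✓; ∠(NP, PM) = 90.00° ✓; |PM| = 10.00 ✓; ∠PMS = 77.10° ✓; |MS| = 25.20 ✓; ∠MSJ = 83.10° ✓; |SJ| = 21.30 ✓; ∠SJW = 103.4° ✓; |JW| = 19.00 ✓; ∠JWH = 75.90° ✓; |WH| = 8.200 ✗.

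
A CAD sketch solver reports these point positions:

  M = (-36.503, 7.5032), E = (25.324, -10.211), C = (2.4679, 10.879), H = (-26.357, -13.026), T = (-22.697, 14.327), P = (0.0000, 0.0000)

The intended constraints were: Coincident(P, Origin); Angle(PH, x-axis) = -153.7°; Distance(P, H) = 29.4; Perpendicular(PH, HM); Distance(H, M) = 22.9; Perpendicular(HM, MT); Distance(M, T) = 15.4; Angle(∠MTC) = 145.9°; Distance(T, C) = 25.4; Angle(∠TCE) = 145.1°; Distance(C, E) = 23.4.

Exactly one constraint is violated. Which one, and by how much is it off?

Distance(C, E) = 23.4 — off by 7.70.

P = (0.00, 0.00) ✓; PH at -153.7° ✓; |PH| = 29.40 ✓; ∠(PH, HM) = 90.00° ✓; |HM| = 22.90 ✓; ∠(HM, MT) = 90.00° ✓; |MT| = 15.40 ✓; ∠MTC = 145.9° ✓; |TC| = 25.40 ✓; ∠TCE = 145.1° ✓; |CE| = 31.10 ✗.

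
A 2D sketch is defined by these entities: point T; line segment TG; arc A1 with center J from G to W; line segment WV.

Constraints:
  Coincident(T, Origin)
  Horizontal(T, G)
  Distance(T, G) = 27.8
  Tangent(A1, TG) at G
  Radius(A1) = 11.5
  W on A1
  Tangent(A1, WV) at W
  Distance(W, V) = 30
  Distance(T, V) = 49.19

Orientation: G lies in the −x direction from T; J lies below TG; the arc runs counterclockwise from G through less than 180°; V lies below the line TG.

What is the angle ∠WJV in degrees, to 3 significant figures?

69.0°

Checks: |JW| = 11.50 ✓; ∠(JW, WV) = 90.00° ✓; |WV| = 30.00 ✓; |TV| = 49.19 ✓.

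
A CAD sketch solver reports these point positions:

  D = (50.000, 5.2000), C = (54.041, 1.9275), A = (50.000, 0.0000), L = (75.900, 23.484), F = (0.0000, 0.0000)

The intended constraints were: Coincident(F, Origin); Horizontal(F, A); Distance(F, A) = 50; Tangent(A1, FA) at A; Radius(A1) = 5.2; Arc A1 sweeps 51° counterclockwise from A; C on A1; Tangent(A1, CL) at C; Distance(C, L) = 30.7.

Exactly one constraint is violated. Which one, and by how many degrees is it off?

Tangent(A1, CL) at C — off by 6.40°.

F = (0.00, 0.00) ✓; F.y = 0.00, A.y = 0.00 ✓; |FA| = 50.00 ✓; ∠(DA, AF) = 90.00° ✓; |DA| = 5.200 ✓; bearing(D→C) − bearing(D→A) = 51.00° ✓; |DC| = 5.200 ✓; ∠(DC, CL) = 96.40° ✗; |CL| = 30.70 ✓.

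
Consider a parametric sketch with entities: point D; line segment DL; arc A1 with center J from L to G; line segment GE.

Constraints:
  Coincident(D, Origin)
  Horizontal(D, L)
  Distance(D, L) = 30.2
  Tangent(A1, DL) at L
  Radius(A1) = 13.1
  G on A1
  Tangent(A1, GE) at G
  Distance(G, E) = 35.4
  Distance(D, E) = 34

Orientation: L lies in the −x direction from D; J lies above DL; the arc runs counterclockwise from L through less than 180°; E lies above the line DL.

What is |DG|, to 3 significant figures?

20.3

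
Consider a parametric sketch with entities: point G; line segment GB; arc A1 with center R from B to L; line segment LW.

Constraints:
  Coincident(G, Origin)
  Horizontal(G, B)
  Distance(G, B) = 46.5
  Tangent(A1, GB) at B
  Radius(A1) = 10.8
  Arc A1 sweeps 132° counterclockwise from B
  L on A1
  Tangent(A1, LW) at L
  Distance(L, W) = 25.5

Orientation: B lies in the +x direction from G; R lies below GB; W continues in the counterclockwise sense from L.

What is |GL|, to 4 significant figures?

42.49

G is at the origin; GB is horizontal with |GB| = 46.5 and B on the +x side, so B = (46.50, 0.000). Since A1 is tangent to GB there, RB ⟂ GB, so R = B + (0, -10.8) = (46.50, -10.80). On A1, B sits at bearing 90° from R; a 132° counterclockwise sweep puts L at bearing 222°, so L = R + 10.8·(cos 222°, sin 222°) = (38.47, -18.03). Then |GL| = |L − G| = 42.49.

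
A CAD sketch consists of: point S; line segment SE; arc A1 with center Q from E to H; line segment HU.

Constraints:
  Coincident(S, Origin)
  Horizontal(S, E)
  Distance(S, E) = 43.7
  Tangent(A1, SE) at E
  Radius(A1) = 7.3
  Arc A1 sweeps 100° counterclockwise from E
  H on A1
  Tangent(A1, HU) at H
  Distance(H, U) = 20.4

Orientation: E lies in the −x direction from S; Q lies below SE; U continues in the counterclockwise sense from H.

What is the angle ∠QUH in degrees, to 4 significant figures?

19.69°

On A1, E sits at bearing 90° from Q; a 100° counterclockwise sweep puts H at bearing 190°, so H = Q + 7.3·(cos 190°, sin 190°) = (-50.89, -8.568). Since A1 is tangent to HU there, QH ⟂ HU, so HU runs along (−sin 190°, cos 190°); with |HU| = 20.4, U = (-47.35, -28.66). Then cos ∠QUH = UQ·UH / (|UQ||UH|), giving 19.69°.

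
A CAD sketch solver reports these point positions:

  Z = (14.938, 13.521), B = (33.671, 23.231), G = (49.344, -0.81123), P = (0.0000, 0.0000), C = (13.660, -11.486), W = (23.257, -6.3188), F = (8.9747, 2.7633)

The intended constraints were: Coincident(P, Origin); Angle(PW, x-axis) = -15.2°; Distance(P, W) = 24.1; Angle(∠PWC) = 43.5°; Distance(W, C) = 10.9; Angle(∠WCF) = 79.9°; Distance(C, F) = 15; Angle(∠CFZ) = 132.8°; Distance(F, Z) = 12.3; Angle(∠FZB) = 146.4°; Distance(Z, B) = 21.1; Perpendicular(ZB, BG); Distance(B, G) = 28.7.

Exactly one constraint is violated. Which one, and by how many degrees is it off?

Perpendicular(ZB, BG) — off by 5.70°.

P = (0.00, 0.00) ✓; PW at -15.20° ✓; |PW| = 24.10 ✓; ∠PWC = 43.50° ✓; |WC| = 10.90 ✓; ∠WCF = 79.90° ✓; |CF| = 15.00 ✓; ∠CFZ = 132.8° ✓; |FZ| = 12.30 ✓; ∠FZB = 146.4° ✓; |ZB| = 21.10 ✓; ∠(ZB, BG) = 84.30° ✗; |BG| = 28.70 ✓.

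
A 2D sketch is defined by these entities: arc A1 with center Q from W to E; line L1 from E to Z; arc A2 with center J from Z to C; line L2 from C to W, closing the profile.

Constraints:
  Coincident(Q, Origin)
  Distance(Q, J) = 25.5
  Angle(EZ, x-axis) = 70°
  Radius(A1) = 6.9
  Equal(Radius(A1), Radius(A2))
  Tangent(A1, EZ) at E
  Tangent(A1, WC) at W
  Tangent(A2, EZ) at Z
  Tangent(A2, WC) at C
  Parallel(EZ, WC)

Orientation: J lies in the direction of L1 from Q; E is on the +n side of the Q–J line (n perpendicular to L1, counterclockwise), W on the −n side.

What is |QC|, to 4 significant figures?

26.42

The slot axis is L1's direction at 70.0°, so u = (cos 70.0°, sin 70.0°) = (0.3420, 0.9397) and n = (−sin 70.0°, cos 70.0°) = (-0.9397, 0.3420). Q is at the origin and J lies 25.5 along u from Q, so J = 25.5·u = (8.722, 23.96). Tangency of A1 to both parallel lines with radius 6.9 puts E and W at Q ± 6.9·n: E = (-6.484, 2.360), W = (6.484, -2.360). Equal radii place Z and C the same way about J: Z = J + 6.9·n = (2.238, 26.32), C = J − 6.9·n = (15.21, 21.60). Then |QC| = |C − Q| = 26.42.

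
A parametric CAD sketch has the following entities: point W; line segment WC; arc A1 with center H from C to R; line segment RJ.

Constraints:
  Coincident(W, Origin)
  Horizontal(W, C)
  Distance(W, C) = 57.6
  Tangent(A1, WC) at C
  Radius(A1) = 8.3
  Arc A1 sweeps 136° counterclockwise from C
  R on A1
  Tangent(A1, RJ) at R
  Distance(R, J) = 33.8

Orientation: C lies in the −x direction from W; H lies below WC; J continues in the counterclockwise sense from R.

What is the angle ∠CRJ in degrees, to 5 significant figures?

112.00°

W is at the origin; W and C share the same y with |WC| = 57.6 and C on the −x side, so C = (-57.600, 0.0000). Since A1 is tangent to WC there, HC ⟂ WC, so H = C + (0, -8.3) = (-57.600, -8.3000). On A1, C sits at bearing 90° from H; a 136° counterclockwise sweep puts R at bearing 226°, so R = H + 8.3·(cos 226°, sin 226°) = (-63.366, -14.271). Since A1 is tangent to RJ there, HR ⟂ RJ, so RJ runs along (−sin 226°, cos 226°); with |RJ| = 33.8, J = (-39.052, -37.750). Then cos ∠CRJ = RC·RJ / (|RC||RJ|), giving 112.00°.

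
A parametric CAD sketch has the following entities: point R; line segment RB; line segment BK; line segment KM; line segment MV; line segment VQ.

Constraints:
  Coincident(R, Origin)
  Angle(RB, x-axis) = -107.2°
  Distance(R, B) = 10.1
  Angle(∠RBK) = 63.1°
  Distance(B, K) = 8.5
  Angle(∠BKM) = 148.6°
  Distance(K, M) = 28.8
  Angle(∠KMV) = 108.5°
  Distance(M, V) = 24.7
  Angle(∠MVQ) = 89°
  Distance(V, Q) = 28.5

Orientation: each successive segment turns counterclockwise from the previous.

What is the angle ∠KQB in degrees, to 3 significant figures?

14.8°

R is at the origin; RB runs at -107.2° with length 10.1, so B = (-2.99, -9.65). ∠RBK = 63.1° gives BK at 9.70° from the x-axis; with |BK| = 8.5, K = (5.39, -8.22). ∠BKM = 148.6° gives KM at 41.1° from the x-axis; with |KM| = 28.8, M = (27.1, 10.7). ∠KMV = 108.5° gives MV at 113° from the x-axis; with |MV| = 24.7, V = (17.6, 33.5). ∠MVQ = 89.0° gives VQ at -156° from the x-axis; with |VQ| = 28.5, Q = (-8.51, 22.1). Then cos ∠KQB = QK·QB / (|QK||QB|), giving 14.8°.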